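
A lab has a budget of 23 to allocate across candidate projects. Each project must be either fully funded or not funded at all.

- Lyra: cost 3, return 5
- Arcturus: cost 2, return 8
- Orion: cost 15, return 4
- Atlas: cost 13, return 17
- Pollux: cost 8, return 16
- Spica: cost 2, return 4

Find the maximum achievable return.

41

This is an integer program with binary decision variables.
Lyra + Arcturus + Atlas + Spica: cost 3 + 2 + 13 + 2 = 20 ≤ 23, return 5 + 8 + 17 + 4 = 34.
Atlas + Pollux + Spica: cost 13 + 8 + 2 = 23 ≤ 23, return 17 + 16 + 4 = 37.
Arcturus + Atlas + Pollux: cost 2 + 13 + 8 = 23 ≤ 23, return 8 + 17 + 16 = 41.
Best is Arcturus, Atlas, and Pollux with total return 41.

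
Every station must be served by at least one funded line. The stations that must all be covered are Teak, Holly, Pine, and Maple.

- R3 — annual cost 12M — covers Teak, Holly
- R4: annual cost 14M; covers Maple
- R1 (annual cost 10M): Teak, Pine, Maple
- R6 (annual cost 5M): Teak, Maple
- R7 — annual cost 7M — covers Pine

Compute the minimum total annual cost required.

The greedy cost-per-new-station heuristic would pick R6, R7, and R3 for 24, but a cheaper cover exists.
Choose R3 and R1: together they cover Teak, Holly, Pine, Maple — every station.
Total annual cost: 12 + 10 = 22.
No cover costs less than 22.

22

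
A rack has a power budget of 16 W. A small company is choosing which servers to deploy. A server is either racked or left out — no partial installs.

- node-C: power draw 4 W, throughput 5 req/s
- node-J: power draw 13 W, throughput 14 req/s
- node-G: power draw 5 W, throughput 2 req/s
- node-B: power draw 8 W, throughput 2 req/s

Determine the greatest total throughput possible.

Allowing fractional choices, the relaxed optimum would be about 17.9, but servers are indivisible.
node-C + node-B: power draw 4 + 8 = 12 ≤ 16, throughput 5 + 2 = 7.
node-J: power draw 13 ≤ 16, throughput 14.
node-C + node-G: power draw 4 + 5 = 9 ≤ 16, throughput 5 + 2 = 7.
Best is node-J with total throughput 14.

14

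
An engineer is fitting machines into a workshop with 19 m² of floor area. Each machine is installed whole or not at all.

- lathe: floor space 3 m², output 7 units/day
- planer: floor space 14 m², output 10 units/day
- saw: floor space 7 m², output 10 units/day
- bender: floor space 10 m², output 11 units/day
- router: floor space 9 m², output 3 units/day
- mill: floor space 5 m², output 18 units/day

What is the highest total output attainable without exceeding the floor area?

Treat it as a binary knapsack problem.
Take lathe, bender, and mill: floor space 3 + 10 + 5 = 18 ≤ 19, output 7 + 11 + 18 = 36.
No other feasible combination does better.

36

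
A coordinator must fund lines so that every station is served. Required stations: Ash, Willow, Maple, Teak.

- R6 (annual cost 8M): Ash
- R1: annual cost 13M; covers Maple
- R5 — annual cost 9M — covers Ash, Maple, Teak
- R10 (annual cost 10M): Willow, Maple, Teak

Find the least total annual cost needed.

The greedy cost-per-new-station heuristic would pick R5 and R10 for 19, but a cheaper cover exists.
Choose R6 and R10: together they cover Ash, Willow, Maple, Teak — every station.
Total annual cost: 8 + 10 = 18.
No cover costs less than 18.

18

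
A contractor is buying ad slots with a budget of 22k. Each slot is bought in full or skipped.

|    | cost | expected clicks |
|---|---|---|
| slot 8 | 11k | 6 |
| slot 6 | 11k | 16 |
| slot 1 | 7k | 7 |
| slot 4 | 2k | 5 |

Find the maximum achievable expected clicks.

28

Treat it as a binary knapsack problem.
slot 6 + slot 1 + slot 4: cost 11 + 7 + 2 = 20 ≤ 22, expected clicks 16 + 7 + 5 = 28.
slot 6 + slot 1: cost 11 + 7 = 18 ≤ 22, expected clicks 16 + 7 = 23.
slot 8 + slot 6: cost 11 + 11 = 22 ≤ 22, expected clicks 6 + 16 = 22.
Best is slot 6, slot 1, and slot 4 with total expected clicks 28.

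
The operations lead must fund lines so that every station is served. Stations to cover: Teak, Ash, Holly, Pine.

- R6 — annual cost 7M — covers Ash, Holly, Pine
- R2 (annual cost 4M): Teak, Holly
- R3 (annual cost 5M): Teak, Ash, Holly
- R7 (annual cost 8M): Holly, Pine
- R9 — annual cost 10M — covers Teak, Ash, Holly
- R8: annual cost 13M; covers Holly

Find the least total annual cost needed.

11

This is a weighted set-cover instance.
The greedy cost-per-new-station heuristic would pick R3 and R6 for 12, but a cheaper cover exists.
Choose R6 and R2: together they cover Teak, Ash, Holly, Pine — every station.
Total annual cost: 7 + 4 = 11.
No cover costs less than 11.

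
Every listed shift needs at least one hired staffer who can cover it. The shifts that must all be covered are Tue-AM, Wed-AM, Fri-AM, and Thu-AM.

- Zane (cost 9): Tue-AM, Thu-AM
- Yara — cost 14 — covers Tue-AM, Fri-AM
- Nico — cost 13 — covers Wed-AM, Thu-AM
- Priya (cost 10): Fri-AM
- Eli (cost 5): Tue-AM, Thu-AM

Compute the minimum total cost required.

27

The greedy cost-per-new-shift heuristic would pick Eli, Priya, and Nico for 28, but a cheaper cover exists.
Choose Yara and Nico: together they cover Tue-AM, Wed-AM, Fri-AM, Thu-AM — every shift.
Total cost: 14 + 13 = 27.
No cover costs less than 27.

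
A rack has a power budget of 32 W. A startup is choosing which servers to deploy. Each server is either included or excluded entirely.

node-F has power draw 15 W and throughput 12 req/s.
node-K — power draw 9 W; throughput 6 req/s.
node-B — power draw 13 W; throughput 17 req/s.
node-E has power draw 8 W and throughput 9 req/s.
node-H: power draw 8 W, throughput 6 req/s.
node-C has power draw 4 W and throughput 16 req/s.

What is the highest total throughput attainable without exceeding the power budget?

45

This is an integer program with binary decision variables.
Allowing fractional choices, the relaxed optimum would be about 47.6, but servers are indivisible.
node-F + node-B + node-C: power draw 15 + 13 + 4 = 32 ≤ 32, throughput 12 + 17 + 16 = 45.
node-B + node-H + node-C: power draw 13 + 8 + 4 = 25 ≤ 32, throughput 17 + 6 + 16 = 39.
node-B + node-E + node-C: power draw 13 + 8 + 4 = 25 ≤ 32, throughput 17 + 9 + 16 = 42.
Best is node-F, node-B, and node-C with total throughput 45.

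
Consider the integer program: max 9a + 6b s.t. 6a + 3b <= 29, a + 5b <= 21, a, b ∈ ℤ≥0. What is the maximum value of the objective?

The continuous relaxation peaks at (3.04, 3.59) with value 48.89; rounding to a feasible lattice point costs some objective.
(a,b)=(3,3): 6·3+3·3=27≤29, 1·3+5·3=18≤21, objective 45.
(a,b)=(3,2): 6·3+3·2=24≤29, 1·3+5·2=13≤21, objective 39.
(a,b)=(2,3): 6·2+3·3=21≤29, 1·2+5·3=17≤21, objective 36.
Maximum is 45 at (a,b)=(3,3).

45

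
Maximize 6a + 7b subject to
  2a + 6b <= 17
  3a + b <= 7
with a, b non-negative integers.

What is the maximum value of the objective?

20

(a,b)=(1,2) is feasible, giving 20.
(a,b)=(2,1) is feasible, giving 19.
(a,b)=(0,2) is feasible, giving 14.
(a,b)=(1,1) is feasible, giving 13.
The best lattice point is (1,2), giving 20.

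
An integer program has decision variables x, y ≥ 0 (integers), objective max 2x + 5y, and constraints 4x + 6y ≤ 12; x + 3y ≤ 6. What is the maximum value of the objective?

10

(x,y)=(0,2) is feasible, giving 10.
(x,y)=(1,1) is feasible, giving 7.
(x,y)=(0,1) is feasible, giving 5.
The best lattice point is (0,2), giving 10.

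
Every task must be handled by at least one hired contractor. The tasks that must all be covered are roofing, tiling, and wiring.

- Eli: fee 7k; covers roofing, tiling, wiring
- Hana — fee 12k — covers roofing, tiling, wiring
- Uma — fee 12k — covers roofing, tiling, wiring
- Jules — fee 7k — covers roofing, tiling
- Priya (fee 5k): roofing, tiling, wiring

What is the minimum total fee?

Priya alone covers roofing, tiling, wiring — every task.
Total fee: 5.
No cover costs less than 5.

5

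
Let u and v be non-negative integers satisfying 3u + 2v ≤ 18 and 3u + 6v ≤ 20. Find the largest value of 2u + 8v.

24

The continuous relaxation peaks at (0, 3.33) with value 26.67; rounding to a feasible lattice point costs some objective.
(u,v)=(0,3): 3·0+2·3=6≤18, 3·0+6·3=18≤20, objective 24.
(u,v)=(1,2): 3·1+2·2=7≤18, 3·1+6·2=15≤20, objective 18.
(u,v)=(0,2): 3·0+2·2=4≤18, 3·0+6·2=12≤20, objective 16.
The best lattice point is (0,3), giving 24.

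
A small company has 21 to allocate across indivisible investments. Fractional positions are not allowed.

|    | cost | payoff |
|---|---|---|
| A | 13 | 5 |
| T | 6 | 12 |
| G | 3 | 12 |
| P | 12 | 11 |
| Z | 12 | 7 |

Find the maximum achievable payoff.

35

Take T, G, and P: cost 6 + 3 + 12 = 21 ≤ 21, payoff 12 + 12 + 11 = 35.
No other feasible combination does better.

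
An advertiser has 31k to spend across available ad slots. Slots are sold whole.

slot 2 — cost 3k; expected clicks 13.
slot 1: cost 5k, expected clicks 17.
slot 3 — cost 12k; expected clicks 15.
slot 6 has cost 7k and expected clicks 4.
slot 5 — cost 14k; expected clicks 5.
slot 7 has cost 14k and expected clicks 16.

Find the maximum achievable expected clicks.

50

slot 2 + slot 1 + slot 6 + slot 7: cost 3 + 5 + 7 + 14 = 29 ≤ 31, expected clicks 13 + 17 + 4 + 16 = 50.
slot 2 + slot 1 + slot 3 + slot 6: cost 3 + 5 + 12 + 7 = 27 ≤ 31, expected clicks 13 + 17 + 15 + 4 = 49.
Best is slot 2, slot 1, slot 6, and slot 7 with total expected clicks 50.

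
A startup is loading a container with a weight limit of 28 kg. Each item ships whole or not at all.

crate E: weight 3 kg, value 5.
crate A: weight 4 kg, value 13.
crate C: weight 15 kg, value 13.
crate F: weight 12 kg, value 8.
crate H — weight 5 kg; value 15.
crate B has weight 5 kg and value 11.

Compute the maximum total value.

47

This is an integer program with binary decision variables.
Take crate A, crate F, crate H, and crate B: weight 4 + 12 + 5 + 5 = 26 ≤ 28, value 13 + 8 + 15 + 11 = 47.
No other feasible combination does better.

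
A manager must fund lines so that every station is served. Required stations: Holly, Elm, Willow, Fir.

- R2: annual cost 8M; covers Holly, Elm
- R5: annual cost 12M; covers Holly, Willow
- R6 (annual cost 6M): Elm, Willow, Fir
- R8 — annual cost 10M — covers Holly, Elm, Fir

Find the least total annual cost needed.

14

Choose R2 and R6: together they cover Holly, Elm, Willow, Fir — every station.
Total annual cost: 8 + 6 = 14.
No cover costs less than 14.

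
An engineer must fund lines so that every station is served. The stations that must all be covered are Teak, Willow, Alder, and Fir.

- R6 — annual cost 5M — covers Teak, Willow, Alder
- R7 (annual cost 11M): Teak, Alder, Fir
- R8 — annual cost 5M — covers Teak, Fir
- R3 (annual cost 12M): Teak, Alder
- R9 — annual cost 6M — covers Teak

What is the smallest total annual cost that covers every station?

10

Choose R6 and R8: together they cover Teak, Willow, Alder, Fir — every station.
Total annual cost: 5 + 5 = 10.
No cover costs less than 10.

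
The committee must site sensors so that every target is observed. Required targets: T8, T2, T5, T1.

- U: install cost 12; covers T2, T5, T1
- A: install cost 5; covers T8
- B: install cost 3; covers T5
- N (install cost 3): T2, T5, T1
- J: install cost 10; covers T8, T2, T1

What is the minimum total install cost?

8

This is a weighted set-cover instance.
Choose A and N: together they cover T8, T2, T5, T1 — every target.
Total install cost: 5 + 3 = 8.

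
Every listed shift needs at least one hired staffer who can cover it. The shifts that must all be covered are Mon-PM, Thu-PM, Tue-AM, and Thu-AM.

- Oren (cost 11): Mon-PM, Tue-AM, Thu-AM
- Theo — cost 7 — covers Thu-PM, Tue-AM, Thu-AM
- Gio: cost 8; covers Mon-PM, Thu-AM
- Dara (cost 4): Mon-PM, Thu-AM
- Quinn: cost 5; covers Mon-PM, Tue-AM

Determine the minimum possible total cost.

11

This is a weighted set-cover instance.
Choose Theo and Dara: together they cover Mon-PM, Thu-PM, Tue-AM, Thu-AM — every shift.
Total cost: 7 + 4 = 11.
No cover costs less than 11.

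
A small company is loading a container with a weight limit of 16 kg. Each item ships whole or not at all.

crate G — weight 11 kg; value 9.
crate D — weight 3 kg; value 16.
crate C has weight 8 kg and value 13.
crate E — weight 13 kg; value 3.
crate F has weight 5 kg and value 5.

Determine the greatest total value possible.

Take crate D, crate C, and crate F: weight 3 + 8 + 5 = 16 ≤ 16, value 16 + 13 + 5 = 34.
No other feasible combination does better.

34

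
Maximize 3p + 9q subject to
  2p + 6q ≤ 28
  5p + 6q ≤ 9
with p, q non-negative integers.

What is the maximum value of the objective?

(p,q)=(0,1): 2·0+6·1=6≤28, 5·0+6·1=6≤9, objective 9.
(p,q)=(1,0): 2·1+6·0=2≤28, 5·1+6·0=5≤9, objective 3.
(p,q)=(0,0): 2·0+6·0=0≤28, 5·0+6·0=0≤9, objective 0.
The best lattice point is (0,1), giving 9.

9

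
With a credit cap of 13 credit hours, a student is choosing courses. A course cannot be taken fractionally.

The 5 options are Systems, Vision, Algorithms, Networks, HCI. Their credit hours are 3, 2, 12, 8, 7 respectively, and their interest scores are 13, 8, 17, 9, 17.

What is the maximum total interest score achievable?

Allowing fractional choices, the relaxed optimum would be about 39.4, but courses are indivisible.
Systems + Vision + Networks: credit hours 3 + 2 + 8 = 13 ≤ 13, interest score 13 + 8 + 9 = 30.
Systems + Vision + HCI: credit hours 3 + 2 + 7 = 12 ≤ 13, interest score 13 + 8 + 17 = 38.
Systems + HCI: credit hours 3 + 7 = 10 ≤ 13, interest score 13 + 17 = 30.
Best is Systems, Vision, and HCI with total interest score 38.

38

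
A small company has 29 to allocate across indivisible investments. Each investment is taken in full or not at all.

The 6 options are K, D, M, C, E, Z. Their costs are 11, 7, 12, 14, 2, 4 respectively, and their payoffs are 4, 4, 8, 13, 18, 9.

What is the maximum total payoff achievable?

44

Allowing fractional choices, the relaxed optimum would be about 46.0, but investments are indivisible.
C + E + Z: cost 14 + 2 + 4 = 20 ≤ 29, payoff 13 + 18 + 9 = 40.
D + C + E + Z: cost 7 + 14 + 2 + 4 = 27 ≤ 29, payoff 4 + 13 + 18 + 9 = 44.
Best is D, C, E, and Z with total payoff 44.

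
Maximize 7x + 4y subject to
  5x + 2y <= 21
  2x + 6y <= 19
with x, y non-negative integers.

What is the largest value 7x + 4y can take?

29

The continuous relaxation peaks at (3.38, 2.04) with value 31.85; rounding to a feasible lattice point costs some objective.
(x,y)=(3,2): 5·3+2·2=19≤21, 2·3+6·2=18≤19, objective 29.
(x,y)=(3,1): 5·3+2·1=17≤21, 2·3+6·1=12≤19, objective 25.
The best lattice point is (3,2), giving 29.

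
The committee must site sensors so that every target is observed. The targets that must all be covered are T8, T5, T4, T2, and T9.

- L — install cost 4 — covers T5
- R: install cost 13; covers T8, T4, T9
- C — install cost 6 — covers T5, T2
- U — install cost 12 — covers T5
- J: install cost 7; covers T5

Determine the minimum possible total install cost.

Choose R and C: together they cover T8, T5, T4, T2, T9 — every target.
Total install cost: 13 + 6 = 19.
No cover costs less than 19.

19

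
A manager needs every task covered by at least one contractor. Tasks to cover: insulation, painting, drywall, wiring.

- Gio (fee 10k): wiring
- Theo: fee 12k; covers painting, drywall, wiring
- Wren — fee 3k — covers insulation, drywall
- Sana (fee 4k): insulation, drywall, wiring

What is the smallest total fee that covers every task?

This is an integer covering problem.
Choose Theo and Wren: together they cover insulation, painting, drywall, wiring — every task.
Total fee: 12 + 3 = 15.

15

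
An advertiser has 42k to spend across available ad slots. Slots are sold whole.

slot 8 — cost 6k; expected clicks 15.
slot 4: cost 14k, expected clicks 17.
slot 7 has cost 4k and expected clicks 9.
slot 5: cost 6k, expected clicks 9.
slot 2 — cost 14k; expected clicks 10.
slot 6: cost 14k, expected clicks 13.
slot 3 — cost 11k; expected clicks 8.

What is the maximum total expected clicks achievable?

Take slot 8, slot 4, slot 7, slot 5, and slot 3: cost 6 + 14 + 4 + 6 + 11 = 41 ≤ 42, expected clicks 15 + 17 + 9 + 9 + 8 = 58.
No other feasible combination does better.

58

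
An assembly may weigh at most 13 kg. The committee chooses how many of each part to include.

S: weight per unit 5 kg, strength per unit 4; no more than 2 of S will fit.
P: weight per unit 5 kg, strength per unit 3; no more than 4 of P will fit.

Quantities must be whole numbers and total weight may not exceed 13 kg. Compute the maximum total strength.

8

S has the best ratio (4/5); taking only S gives at most 2×4 = 8 (stopped by the weight limit).
Optimal: 2×S: weight 10 ≤ 13, strength 2·4 = 8.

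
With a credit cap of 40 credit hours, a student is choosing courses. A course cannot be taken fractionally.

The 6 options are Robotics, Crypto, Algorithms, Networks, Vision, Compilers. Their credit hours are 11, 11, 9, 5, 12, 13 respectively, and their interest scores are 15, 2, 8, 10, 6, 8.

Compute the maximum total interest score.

41

This is a 0-1 knapsack instance.
Take Robotics, Algorithms, Networks, and Compilers: credit hours 11 + 9 + 5 + 13 = 38 ≤ 40, interest score 15 + 8 + 10 + 8 = 41.
No other feasible combination does better.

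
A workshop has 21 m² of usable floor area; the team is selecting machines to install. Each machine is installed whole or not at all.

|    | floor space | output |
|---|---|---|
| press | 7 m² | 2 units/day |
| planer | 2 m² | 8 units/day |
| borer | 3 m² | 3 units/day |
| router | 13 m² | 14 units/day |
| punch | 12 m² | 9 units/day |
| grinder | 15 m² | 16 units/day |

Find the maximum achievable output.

27

Allowing fractional choices, the relaxed optimum would be about 28.4, but machines are indivisible.
planer + borer + grinder: floor space 2 + 3 + 15 = 20 ≤ 21, output 8 + 3 + 16 = 27.
planer + borer + router: floor space 2 + 3 + 13 = 18 ≤ 21, output 8 + 3 + 14 = 25.
planer + grinder: floor space 2 + 15 = 17 ≤ 21, output 8 + 16 = 24.
Best is planer, borer, and grinder with total output 27.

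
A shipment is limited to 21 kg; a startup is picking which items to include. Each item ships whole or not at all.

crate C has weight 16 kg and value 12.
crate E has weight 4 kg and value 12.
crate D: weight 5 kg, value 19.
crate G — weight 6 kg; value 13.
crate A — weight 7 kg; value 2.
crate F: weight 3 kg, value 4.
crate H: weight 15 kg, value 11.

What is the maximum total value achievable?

48

crate E + crate D + crate G: weight 4 + 5 + 6 = 15 ≤ 21, value 12 + 19 + 13 = 44.
crate D + crate G + crate A + crate F: weight 5 + 6 + 7 + 3 = 21 ≤ 21, value 19 + 13 + 2 + 4 = 38.
crate E + crate D + crate G + crate F: weight 4 + 5 + 6 + 3 = 18 ≤ 21, value 12 + 19 + 13 + 4 = 48.
Best is crate E, crate D, crate G, and crate F with total value 48.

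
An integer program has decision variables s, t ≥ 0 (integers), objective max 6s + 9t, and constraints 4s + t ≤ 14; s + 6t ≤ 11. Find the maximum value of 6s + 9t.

(s,t)=(3,1): 4·3+1·1=13≤14, 1·3+6·1=9≤11, objective 27.
(s,t)=(2,1): 4·2+1·1=9≤14, 1·2+6·1=8≤11, objective 21.
No feasible integer point exceeds 27.

27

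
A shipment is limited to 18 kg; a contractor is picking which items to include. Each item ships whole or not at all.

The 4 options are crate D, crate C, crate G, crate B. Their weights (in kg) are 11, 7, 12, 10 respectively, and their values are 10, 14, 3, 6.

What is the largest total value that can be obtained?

24

This is an integer program with binary decision variables.
crate C: weight 7 ≤ 18, value 14.
crate C + crate B: weight 7 + 10 = 17 ≤ 18, value 14 + 6 = 20.
crate D + crate C: weight 11 + 7 = 18 ≤ 18, value 10 + 14 = 24.
Best is crate D and crate C with total value 24.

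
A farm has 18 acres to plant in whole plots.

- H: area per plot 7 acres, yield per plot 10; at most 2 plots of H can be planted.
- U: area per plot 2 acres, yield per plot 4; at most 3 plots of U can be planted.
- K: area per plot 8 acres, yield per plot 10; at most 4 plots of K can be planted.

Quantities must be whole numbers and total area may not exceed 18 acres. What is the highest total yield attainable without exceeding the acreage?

28

U has the best ratio (4/2); taking only U gives at most 3×4 = 12 (stopped by the supply cap of 3).
Mixing does better — 2×H and 2×U: area 18 ≤ 18, yield 2·10 + 2·4 = 28.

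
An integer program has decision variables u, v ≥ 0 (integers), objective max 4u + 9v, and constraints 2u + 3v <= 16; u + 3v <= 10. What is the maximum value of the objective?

(u,v)=(4,2): 2·4+3·2=14≤16, 1·4+3·2=10≤10, objective 34.
(u,v)=(6,1): 2·6+3·1=15≤16, 1·6+3·1=9≤10, objective 33.
(u,v)=(3,2): 2·3+3·2=12≤16, 1·3+3·2=9≤10, objective 30.
The best lattice point is (4,2), giving 34.

34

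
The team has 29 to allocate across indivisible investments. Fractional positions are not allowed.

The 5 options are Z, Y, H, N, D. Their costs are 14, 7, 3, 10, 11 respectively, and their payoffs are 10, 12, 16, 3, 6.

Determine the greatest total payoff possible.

38

Z + H + D: cost 14 + 3 + 11 = 28 ≤ 29, payoff 10 + 16 + 6 = 32.
Z + Y + H: cost 14 + 7 + 3 = 24 ≤ 29, payoff 10 + 12 + 16 = 38.
Y + H + D: cost 7 + 3 + 11 = 21 ≤ 29, payoff 12 + 16 + 6 = 34.
Best is Z, Y, and H with total payoff 38.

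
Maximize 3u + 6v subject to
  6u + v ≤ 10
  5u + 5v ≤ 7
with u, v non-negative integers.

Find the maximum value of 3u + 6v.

6

Relaxing integrality, the LP optimum is 8.40 at (u,v) = (0, 1.4), which is not an integer point.
(u,v)=(0,1): 6·0+1·1=1≤10, 5·0+5·1=5≤7, objective 6.
(u,v)=(1,0): 6·1+1·0=6≤10, 5·1+5·0=5≤7, objective 3.
(u,v)=(0,0): 6·0+1·0=0≤10, 5·0+5·0=0≤7, objective 0.
No feasible integer point exceeds 6.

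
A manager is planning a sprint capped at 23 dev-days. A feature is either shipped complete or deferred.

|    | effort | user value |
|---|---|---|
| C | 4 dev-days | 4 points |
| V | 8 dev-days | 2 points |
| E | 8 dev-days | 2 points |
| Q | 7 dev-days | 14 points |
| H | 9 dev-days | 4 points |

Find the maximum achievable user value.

22

This is an integer program with binary decision variables.
Take C, Q, and H: effort 4 + 7 + 9 = 20 ≤ 23, user value 4 + 14 + 4 = 22.
No other feasible combination does better.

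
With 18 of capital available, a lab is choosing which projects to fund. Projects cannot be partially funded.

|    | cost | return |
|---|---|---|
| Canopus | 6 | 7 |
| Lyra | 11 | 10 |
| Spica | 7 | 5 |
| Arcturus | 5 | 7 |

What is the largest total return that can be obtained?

This is a 0-1 knapsack instance.
Allowing fractional choices, the relaxed optimum would be about 20.4, but projects are indivisible.
Canopus + Spica + Arcturus: cost 6 + 7 + 5 = 18 ≤ 18, return 7 + 5 + 7 = 19.
Lyra + Arcturus: cost 11 + 5 = 16 ≤ 18, return 10 + 7 = 17.
Canopus + Lyra: cost 6 + 11 = 17 ≤ 18, return 7 + 10 = 17.
Best is Canopus, Spica, and Arcturus with total return 19.

19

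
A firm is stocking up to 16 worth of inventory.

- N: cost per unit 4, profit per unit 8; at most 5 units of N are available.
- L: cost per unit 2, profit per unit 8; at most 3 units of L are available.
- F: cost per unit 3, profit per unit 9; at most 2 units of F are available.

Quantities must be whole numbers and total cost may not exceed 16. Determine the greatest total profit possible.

L has the best ratio (8/2); taking only L gives at most 3×8 = 24 (stopped by the supply cap of 3).
Mixing does better — 1×N, 3×L, and 2×F: cost 16 ≤ 16, profit 1·8 + 3·8 + 2·9 = 50.

50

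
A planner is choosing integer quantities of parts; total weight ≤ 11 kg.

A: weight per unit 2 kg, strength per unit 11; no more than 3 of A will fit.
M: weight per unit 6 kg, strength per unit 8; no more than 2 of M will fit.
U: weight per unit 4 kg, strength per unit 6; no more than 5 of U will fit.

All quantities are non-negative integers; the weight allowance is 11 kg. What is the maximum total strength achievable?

39

Take 3×A and 1×U: weight 10 ≤ 11, strength 3·11 + 1·6 = 39.
A has the best ratio (11/2) and is taken to its limit of 3; remaining capacity is filled optimally with the others.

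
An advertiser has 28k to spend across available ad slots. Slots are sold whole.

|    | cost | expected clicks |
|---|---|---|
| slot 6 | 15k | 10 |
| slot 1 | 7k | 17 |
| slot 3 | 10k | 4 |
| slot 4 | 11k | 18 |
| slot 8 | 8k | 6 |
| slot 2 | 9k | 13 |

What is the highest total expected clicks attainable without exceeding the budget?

48

Take slot 1, slot 4, and slot 2: cost 7 + 11 + 9 = 27 ≤ 28, expected clicks 17 + 18 + 13 = 48.
No other feasible combination does better.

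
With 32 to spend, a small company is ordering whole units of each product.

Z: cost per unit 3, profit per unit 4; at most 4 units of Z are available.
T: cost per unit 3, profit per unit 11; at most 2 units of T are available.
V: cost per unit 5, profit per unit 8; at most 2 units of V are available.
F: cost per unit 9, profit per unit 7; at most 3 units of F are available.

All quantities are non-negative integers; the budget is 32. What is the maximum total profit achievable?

54

This is a bounded integer knapsack.
T has the best ratio (11/3); taking only T gives at most 2×11 = 22 (stopped by the supply cap of 2).
Mixing does better — 4×Z, 2×T, and 2×V: cost 28 ≤ 32, profit 4·4 + 2·11 + 2·8 = 54.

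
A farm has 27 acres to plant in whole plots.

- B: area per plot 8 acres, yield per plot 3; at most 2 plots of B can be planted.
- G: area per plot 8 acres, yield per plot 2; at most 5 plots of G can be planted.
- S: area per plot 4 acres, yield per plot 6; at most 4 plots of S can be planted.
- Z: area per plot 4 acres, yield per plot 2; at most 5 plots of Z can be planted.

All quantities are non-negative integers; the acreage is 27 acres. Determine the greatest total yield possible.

28

S has the best ratio (6/4); taking only S gives at most 4×6 = 24 (stopped by the supply cap of 4).
Mixing does better — 4×S and 2×Z: area 24 ≤ 27, yield 4·6 + 2·2 = 28.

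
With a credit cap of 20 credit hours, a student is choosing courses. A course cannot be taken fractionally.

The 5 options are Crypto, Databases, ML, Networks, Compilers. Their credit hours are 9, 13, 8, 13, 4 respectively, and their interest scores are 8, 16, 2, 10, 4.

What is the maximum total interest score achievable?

20

Take Databases and Compilers: credit hours 13 + 4 = 17 ≤ 20, interest score 16 + 4 = 20.
No other feasible combination does better.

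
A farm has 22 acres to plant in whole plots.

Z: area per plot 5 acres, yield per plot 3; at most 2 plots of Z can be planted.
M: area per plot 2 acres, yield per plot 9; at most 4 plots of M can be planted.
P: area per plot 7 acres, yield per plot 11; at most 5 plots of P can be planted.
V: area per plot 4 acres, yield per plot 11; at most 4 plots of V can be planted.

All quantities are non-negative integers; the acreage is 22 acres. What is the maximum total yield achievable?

71

4×M and 3×V: area 20 ≤ 22, yield 4·9 + 3·11 = 69.
3×M and 4×V: area 22 ≤ 22, yield 3·9 + 4·11 = 71.
Best is 71.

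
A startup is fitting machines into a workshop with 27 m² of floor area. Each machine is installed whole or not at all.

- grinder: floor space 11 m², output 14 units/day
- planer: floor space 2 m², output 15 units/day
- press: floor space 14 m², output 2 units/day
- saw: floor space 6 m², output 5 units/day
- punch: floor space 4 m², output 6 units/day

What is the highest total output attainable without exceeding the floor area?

40

grinder + planer + punch: floor space 11 + 2 + 4 = 17 ≤ 27, output 14 + 15 + 6 = 35.
grinder + planer + saw + punch: floor space 11 + 2 + 6 + 4 = 23 ≤ 27, output 14 + 15 + 5 + 6 = 40.
grinder + planer + saw: floor space 11 + 2 + 6 = 19 ≤ 27, output 14 + 15 + 5 = 34.
Best is grinder, planer, saw, and punch with total output 40.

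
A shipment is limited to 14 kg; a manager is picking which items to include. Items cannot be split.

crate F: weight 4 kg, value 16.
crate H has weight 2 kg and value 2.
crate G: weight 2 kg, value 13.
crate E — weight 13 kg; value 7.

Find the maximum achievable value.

31

crate F + crate G: weight 4 + 2 = 6 ≤ 14, value 16 + 13 = 29.
crate F + crate H + crate G: weight 4 + 2 + 2 = 8 ≤ 14, value 16 + 2 + 13 = 31.
crate F + crate H: weight 4 + 2 = 6 ≤ 14, value 16 + 2 = 18.
Best is crate F, crate H, and crate G with total value 31.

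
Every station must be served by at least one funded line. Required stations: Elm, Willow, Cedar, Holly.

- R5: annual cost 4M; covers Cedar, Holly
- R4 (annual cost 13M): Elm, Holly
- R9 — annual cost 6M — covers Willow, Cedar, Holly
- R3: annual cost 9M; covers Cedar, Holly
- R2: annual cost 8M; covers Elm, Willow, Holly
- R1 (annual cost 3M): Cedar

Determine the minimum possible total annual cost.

This is a weighted set-cover instance.
The greedy cost-per-new-station heuristic would pick R5 and R2 for 12, but a cheaper cover exists.
Choose R2 and R1: together they cover Elm, Willow, Cedar, Holly — every station.
Total annual cost: 8 + 3 = 11.
No cover costs less than 11.

11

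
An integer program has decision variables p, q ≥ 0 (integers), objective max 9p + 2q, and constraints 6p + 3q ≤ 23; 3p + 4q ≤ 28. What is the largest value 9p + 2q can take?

(p,q)=(3,1) is feasible, giving 29.
(p,q)=(3,0) is feasible, giving 27.
(p,q)=(2,2) is feasible, giving 22.
(p,q)=(2,1) is feasible, giving 20.
Maximum is 29 at (p,q)=(3,1).

29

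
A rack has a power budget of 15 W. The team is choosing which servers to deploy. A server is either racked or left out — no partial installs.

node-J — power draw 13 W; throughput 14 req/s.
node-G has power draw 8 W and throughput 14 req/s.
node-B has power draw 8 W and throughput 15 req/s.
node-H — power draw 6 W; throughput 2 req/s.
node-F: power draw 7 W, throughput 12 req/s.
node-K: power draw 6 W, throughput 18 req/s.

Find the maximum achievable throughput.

33

node-B + node-K: power draw 8 + 6 = 14 ≤ 15, throughput 15 + 18 = 33.
node-G + node-K: power draw 8 + 6 = 14 ≤ 15, throughput 14 + 18 = 32.
node-F + node-K: power draw 7 + 6 = 13 ≤ 15, throughput 12 + 18 = 30.
Best is node-B and node-K with total throughput 33.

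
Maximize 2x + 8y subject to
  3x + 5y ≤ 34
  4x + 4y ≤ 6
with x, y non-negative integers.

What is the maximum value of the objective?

8

Relaxing integrality, the LP optimum is 12.00 at (x,y) = (0, 1.5), which is not an integer point.
(x,y)=(0,1): 3·0+5·1=5≤34, 4·0+4·1=4≤6, objective 8.
(x,y)=(1,0): 3·1+5·0=3≤34, 4·1+4·0=4≤6, objective 2.
(x,y)=(0,0): 3·0+5·0=0≤34, 4·0+4·0=0≤6, objective 0.
The best lattice point is (0,1), giving 8.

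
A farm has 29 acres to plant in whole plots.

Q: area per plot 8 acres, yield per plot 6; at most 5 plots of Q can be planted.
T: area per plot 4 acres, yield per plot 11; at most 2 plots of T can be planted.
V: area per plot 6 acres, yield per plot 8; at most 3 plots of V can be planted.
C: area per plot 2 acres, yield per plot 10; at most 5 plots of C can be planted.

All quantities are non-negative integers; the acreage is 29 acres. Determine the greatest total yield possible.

This is a bounded integer knapsack.
2×T, 2×V, and 4×C: area 28 ≤ 29, yield 2·11 + 2·8 + 4·10 = 78.
2×T, 1×V, and 5×C: area 24 ≤ 29, yield 2·11 + 1·8 + 5·10 = 80.
Best is 80.

80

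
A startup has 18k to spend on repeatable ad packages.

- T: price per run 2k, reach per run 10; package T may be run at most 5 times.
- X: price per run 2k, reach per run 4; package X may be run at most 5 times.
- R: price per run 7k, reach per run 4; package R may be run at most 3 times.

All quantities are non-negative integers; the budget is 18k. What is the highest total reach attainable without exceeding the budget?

This is a bounded integer knapsack.
Take 5×T and 4×X: price 18 ≤ 18, reach 5·10 + 4·4 = 66.
T has the best ratio (10/2) and is taken to its limit of 5; remaining capacity is filled optimally with the others.

66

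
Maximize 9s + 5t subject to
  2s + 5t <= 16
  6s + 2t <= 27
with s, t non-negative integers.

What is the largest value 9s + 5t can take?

41

The continuous relaxation peaks at (3.96, 1.62) with value 43.73; rounding to a feasible lattice point costs some objective.
(s,t)=(4,1): 2·4+5·1=13≤16, 6·4+2·1=26≤27, objective 41.
(s,t)=(3,2): 2·3+5·2=16≤16, 6·3+2·2=22≤27, objective 37.
(s,t)=(4,0): 2·4+5·0=8≤16, 6·4+2·0=24≤27, objective 36.
No feasible integer point exceeds 41.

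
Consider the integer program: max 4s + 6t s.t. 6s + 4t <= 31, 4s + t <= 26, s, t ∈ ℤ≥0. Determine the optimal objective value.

42

(s,t)=(0,7): 6·0+4·7=28≤31, 4·0+1·7=7≤26, objective 42.
(s,t)=(1,6): 6·1+4·6=30≤31, 4·1+1·6=10≤26, objective 40.
(s,t)=(0,6): 6·0+4·6=24≤31, 4·0+1·6=6≤26, objective 36.
Maximum is 42 at (s,t)=(0,7).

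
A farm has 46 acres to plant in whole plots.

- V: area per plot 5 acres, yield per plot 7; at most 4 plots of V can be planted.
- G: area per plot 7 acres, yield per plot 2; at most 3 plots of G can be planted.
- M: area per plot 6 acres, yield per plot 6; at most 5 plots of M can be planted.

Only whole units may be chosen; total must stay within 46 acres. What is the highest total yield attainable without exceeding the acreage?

4×V and 4×M: area 44 ≤ 46, yield 4·7 + 4·6 = 52.
3×V and 5×M: area 45 ≤ 46, yield 3·7 + 5·6 = 51.
Best is 52.

52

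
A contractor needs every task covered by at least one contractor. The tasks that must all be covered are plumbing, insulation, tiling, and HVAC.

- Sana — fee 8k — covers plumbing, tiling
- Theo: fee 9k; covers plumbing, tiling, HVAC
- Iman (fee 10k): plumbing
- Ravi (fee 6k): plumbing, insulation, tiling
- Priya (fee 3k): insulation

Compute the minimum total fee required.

The greedy cost-per-new-task heuristic would pick Ravi and Theo for 15, but a cheaper cover exists.
Choose Theo and Priya: together they cover plumbing, insulation, tiling, HVAC — every task.
Total fee: 9 + 3 = 12.
No cover costs less than 12.

12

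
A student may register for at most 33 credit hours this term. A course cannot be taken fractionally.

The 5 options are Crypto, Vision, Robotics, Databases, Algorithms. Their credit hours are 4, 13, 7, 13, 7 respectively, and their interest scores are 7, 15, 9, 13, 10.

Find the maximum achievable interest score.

Allowing fractional choices, the relaxed optimum would be about 43.0, but courses are indivisible.
Vision + Databases + Algorithms: credit hours 13 + 13 + 7 = 33 ≤ 33, interest score 15 + 13 + 10 = 38.
Crypto + Vision + Robotics + Algorithms: credit hours 4 + 13 + 7 + 7 = 31 ≤ 33, interest score 7 + 15 + 9 + 10 = 41.
Crypto + Robotics + Databases + Algorithms: credit hours 4 + 7 + 13 + 7 = 31 ≤ 33, interest score 7 + 9 + 13 + 10 = 39.
Best is Crypto, Vision, Robotics, and Algorithms with total interest score 41.

41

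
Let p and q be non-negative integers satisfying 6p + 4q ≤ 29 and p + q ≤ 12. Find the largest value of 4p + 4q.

Relaxing integrality, the LP optimum is 29.00 at (p,q) = (0, 7.25), which is not an integer point.
(p,q)=(0,7): 6·0+4·7=28≤29, 1·0+1·7=7≤12, objective 28.
(p,q)=(0,6): 6·0+4·6=24≤29, 1·0+1·6=6≤12, objective 24.
No feasible integer point exceeds 28.

28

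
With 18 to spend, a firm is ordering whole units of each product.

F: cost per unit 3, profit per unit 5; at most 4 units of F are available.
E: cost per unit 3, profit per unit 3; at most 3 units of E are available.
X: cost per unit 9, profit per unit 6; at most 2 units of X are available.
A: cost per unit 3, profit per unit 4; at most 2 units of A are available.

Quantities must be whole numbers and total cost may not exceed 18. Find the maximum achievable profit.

28

Take 4×F and 2×A: cost 18 ≤ 18, profit 4·5 + 2·4 = 28.
F has the best ratio (5/3) and is taken to its limit of 4; remaining capacity is filled optimally with the others.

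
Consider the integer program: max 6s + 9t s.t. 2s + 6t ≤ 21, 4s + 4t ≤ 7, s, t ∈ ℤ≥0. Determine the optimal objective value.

9

(s,t)=(0,1): 2·0+6·1=6≤21, 4·0+4·1=4≤7, objective 9.
(s,t)=(1,0): 2·1+6·0=2≤21, 4·1+4·0=4≤7, objective 6.
(s,t)=(0,0): 2·0+6·0=0≤21, 4·0+4·0=0≤7, objective 0.
Maximum is 9 at (s,t)=(0,1).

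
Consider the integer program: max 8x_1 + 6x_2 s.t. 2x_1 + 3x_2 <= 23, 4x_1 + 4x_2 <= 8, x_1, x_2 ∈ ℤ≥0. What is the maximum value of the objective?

16

(x_1,x_2)=(2,0): 2·2+3·0=4≤23, 4·2+4·0=8≤8, objective 16.
(x_1,x_2)=(1,1): 2·1+3·1=5≤23, 4·1+4·1=8≤8, objective 14.
(x_1,x_2)=(1,0): 2·1+3·0=2≤23, 4·1+4·0=4≤8, objective 8.
No feasible integer point exceeds 16.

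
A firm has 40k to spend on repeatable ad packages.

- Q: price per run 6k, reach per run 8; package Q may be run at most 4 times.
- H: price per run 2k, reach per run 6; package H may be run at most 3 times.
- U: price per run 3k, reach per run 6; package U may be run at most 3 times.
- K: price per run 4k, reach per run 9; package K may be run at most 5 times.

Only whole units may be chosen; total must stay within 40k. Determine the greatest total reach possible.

83

Take 1×Q, 2×H, 3×U, and 5×K: price 39 ≤ 40, reach 1·8 + 2·6 + 3·6 + 5·9 = 83.
No other integer combination yields more.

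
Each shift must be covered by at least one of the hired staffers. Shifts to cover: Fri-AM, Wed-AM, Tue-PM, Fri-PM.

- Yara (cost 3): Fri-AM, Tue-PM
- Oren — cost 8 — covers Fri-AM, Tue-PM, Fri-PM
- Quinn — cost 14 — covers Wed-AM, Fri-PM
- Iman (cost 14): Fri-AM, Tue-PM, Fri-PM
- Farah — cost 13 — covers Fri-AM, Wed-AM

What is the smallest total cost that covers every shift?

Choose Yara and Quinn: together they cover Fri-AM, Wed-AM, Tue-PM, Fri-PM — every shift.
Total cost: 3 + 14 = 17.

17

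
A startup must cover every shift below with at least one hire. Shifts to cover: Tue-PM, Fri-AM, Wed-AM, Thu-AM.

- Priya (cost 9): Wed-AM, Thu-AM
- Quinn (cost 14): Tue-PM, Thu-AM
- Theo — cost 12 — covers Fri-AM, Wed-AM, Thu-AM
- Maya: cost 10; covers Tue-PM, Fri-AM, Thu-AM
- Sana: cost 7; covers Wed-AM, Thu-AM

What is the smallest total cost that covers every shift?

17

Choose Maya and Sana: together they cover Tue-PM, Fri-AM, Wed-AM, Thu-AM — every shift.
Total cost: 10 + 7 = 17.
No cover costs less than 17.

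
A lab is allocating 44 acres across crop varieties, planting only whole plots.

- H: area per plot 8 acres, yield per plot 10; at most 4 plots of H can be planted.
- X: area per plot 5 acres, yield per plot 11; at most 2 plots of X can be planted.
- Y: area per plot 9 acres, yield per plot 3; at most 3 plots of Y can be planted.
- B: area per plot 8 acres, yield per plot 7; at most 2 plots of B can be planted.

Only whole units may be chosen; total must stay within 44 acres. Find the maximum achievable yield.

62

This is a bounded integer knapsack.
X has the best ratio (11/5); taking only X gives at most 2×11 = 22 (stopped by the supply cap of 2).
Mixing does better — 4×H and 2×X: area 42 ≤ 44, yield 4·10 + 2·11 = 62.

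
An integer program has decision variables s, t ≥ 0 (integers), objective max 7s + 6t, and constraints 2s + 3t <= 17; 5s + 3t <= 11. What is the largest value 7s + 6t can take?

The continuous relaxation peaks at (0, 3.67) with value 22.00; rounding to a feasible lattice point costs some objective.
(s,t)=(1,2): 2·1+3·2=8≤17, 5·1+3·2=11≤11, objective 19.
(s,t)=(0,3): 2·0+3·3=9≤17, 5·0+3·3=9≤11, objective 18.
(s,t)=(1,1): 2·1+3·1=5≤17, 5·1+3·1=8≤11, objective 13.
(s,t)=(0,2): 2·0+3·2=6≤17, 5·0+3·2=6≤11, objective 12.
No feasible integer point exceeds 19.

19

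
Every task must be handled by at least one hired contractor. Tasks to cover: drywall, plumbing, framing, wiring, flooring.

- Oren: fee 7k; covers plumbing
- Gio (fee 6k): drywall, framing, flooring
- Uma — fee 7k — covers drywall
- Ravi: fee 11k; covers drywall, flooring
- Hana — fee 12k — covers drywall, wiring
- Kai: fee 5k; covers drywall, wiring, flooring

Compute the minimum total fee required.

18

Choose Oren, Gio, and Kai: together they cover drywall, plumbing, framing, wiring, flooring — every task.
Total fee: 7 + 6 + 5 = 18.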